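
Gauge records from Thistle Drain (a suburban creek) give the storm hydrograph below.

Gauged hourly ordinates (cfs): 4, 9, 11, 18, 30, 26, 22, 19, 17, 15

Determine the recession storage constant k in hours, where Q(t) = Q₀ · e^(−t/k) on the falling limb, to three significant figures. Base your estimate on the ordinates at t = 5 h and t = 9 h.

k ≈ 7.27 h

On the falling limb, Q drops from 26 to 15 cfs between t = 5 h and t = 9 h (Δt = 4 h).
k = −Δt / ln(Q₂/Q₁) = −4 / ln(15/26) = 7.27 h.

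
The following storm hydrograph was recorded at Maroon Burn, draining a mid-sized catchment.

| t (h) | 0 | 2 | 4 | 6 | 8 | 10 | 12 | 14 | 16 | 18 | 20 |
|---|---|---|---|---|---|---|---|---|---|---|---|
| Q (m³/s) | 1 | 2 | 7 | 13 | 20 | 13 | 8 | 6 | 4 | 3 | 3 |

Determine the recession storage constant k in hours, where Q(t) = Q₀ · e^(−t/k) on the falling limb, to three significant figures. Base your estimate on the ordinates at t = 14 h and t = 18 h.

On the falling limb, Q drops from 6 to 3 m³/s between t = 14 h and t = 18 h (Δt = 4 h).
k = −Δt / ln(Q₂/Q₁) = −4 / ln(3/6) = 5.77 h.

k ≈ 5.77 h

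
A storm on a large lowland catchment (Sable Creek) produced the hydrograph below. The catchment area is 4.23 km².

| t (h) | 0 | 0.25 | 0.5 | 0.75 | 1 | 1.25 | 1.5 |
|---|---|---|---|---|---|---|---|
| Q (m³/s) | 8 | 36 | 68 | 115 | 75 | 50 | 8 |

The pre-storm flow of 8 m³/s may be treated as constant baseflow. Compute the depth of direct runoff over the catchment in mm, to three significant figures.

Direct runoff: 0.0, 28.0, 60.0, 107.0, 67.0, 42.0, 0.0 m³/s; ΣQ_DR = 304.0 m³/s.
V = ΣQ_DR · Δt = 304.0 × 900 s = 2.736 × 10^5 m³.
Over A = 4.23 km², depth = V / A = 64.7 mm.

d ≈ 64.7 mm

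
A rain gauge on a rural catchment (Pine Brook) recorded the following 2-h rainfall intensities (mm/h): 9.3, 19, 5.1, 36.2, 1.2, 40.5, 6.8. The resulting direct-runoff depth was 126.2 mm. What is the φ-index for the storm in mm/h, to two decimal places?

Only the 3 blocks with intensity above φ contribute runoff: 19, 36.2, 40.5 mm/h.
Σ(I−φ)·Δt = d  ⇒  (19+36.2+40.5 − 3φ)·2 = 126.2
φ = (95.70 − 126.2/2) / 3 = 10.87 mm/h.

φ ≈ 10.87 mm/h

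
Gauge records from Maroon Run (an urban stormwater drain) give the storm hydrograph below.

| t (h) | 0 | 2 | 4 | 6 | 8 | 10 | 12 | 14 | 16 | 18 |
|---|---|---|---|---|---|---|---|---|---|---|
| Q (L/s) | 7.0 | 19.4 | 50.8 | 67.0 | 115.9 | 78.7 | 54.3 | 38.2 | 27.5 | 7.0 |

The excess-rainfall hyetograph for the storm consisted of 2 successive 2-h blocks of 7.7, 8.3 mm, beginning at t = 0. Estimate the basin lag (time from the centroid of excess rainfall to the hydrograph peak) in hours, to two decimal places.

Centroid of excess rainfall: t_c = Σ P_i·t̄_i / ΣP_i = 2.0375 h (block centres at 1, 3 h).
Hydrograph peak occurs at t = 8 h, so basin lag t_L = 8 − 2.0375 = 5.96 h.

t_L ≈ 5.96 h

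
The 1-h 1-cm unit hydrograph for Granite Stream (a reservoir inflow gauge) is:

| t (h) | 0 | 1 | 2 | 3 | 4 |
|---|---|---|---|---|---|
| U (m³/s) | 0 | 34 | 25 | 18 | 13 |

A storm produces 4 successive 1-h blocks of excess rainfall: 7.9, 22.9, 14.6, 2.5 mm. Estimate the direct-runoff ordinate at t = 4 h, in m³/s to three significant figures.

Q ≈ 96.5 m³/s

By discrete convolution, Q_j = Σ (P_i / 10 mm) · U_{j−i}.
At t = 4 h (j=4): Q = (7.9/10)·13 + (22.9/10)·18 + (14.6/10)·25 + (2.5/10)·34 = 96.5 m³/s.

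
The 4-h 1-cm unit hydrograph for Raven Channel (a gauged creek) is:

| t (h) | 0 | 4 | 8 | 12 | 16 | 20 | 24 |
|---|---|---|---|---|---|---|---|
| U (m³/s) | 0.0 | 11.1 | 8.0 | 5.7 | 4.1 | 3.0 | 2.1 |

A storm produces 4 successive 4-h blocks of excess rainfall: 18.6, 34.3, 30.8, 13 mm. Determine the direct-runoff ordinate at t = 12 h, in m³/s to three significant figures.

By discrete convolution, Q_j = Σ (P_i / 10 mm) · U_{j−i}.
At t = 12 h (j=3): Q = (18.6/10)·5.7 + (34.3/10)·8.0 + (30.8/10)·11.1 + (13/10)·0.0 = 72.2 m³/s.

Q ≈ 72.2 m³/s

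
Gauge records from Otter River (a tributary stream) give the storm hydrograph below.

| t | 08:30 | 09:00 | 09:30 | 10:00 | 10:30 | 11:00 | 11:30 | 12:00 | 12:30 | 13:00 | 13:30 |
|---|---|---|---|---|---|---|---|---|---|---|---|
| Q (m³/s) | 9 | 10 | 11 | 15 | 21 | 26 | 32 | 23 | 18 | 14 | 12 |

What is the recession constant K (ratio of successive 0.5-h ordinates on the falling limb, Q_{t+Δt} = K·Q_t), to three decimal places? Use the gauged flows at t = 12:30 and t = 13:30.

K ≈ 0.816

Using the recession-limb readings at t = 12:30 and t = 13:30: Q falls from 18 to 12 m³/s over 2 intervals.
K = (Q₂/Q₁)^(1/2) = (12/18)^(1/2) = 0.816.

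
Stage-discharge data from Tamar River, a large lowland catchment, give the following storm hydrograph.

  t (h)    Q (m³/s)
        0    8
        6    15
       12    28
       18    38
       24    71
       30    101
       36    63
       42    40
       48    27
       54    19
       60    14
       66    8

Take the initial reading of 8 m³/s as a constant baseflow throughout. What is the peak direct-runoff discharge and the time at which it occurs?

Subtracting baseflow gives direct-runoff ordinates: 0.0, 7.0, 20.0, 30.0, 63.0, 93.0, 55.0, 32.0, 19.0, 11.0, 6.0, 0.0 m³/s.
The maximum is 93.0 m³/s, occurring at the reading for t = 30 h.

Q_p = 93.0 m³/s at t = 30 h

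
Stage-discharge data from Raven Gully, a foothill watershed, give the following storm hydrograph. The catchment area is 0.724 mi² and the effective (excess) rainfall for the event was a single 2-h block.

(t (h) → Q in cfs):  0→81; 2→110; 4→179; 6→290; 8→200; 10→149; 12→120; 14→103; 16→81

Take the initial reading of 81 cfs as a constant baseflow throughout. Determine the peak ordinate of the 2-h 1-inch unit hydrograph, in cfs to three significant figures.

Direct runoff: 0.0, 29.0, 98.0, 209.0, 119.0, 68.0, 39.0, 22.0, 0.0 cfs; ΣQ_DR = 584.0 cfs, peak = 209.0 cfs.
Runoff depth d = ΣQ_DR·Δt / A = 584.0 × 7200 / (0.724 mi²) = 2.500 in.
The 1-inch UH is the DRH scaled by (1 in)/d, so U_p = 209.0 × 1/2.500 = 83.6 cfs.

U_p ≈ 83.6 cfs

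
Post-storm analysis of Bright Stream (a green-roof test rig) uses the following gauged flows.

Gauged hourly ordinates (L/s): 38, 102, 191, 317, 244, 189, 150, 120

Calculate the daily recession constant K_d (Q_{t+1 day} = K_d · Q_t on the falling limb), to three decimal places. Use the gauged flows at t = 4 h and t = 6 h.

Between t = 4 h and t = 6 h the flow falls from 244 to 150 L/s over 2×1 h = 2 h.
Per-interval ratio K = (150/244)^(1/2) = 0.7841; K_d = K^(24/1) = 0.003.

K_d ≈ 0.003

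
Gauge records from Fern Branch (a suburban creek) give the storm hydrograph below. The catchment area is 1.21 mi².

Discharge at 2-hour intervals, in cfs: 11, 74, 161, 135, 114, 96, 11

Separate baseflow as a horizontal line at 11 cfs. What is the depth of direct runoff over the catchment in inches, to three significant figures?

d ≈ 1.34 in

Direct runoff: 0.0, 63.0, 150.0, 124.0, 103.0, 85.0, 0.0 cfs; ΣQ_DR = 525.0 cfs.
V = ΣQ_DR · Δt = 525.0 × 7200 s = 3.780 × 10^6 ft³.
Over A = 1.21 mi², depth = V / A = 1.34 in.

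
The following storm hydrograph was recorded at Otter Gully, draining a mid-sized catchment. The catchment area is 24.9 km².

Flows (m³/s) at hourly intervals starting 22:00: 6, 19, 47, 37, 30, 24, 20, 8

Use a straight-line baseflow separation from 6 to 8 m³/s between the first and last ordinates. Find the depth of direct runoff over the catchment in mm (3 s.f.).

d ≈ 19.5 mm

Direct runoff: 0.00, 12.71, 40.43, 30.14, 22.86, 16.57, 12.29, 0.00 m³/s; ΣQ_DR = 135.0 m³/s.
V = ΣQ_DR · Δt = 135.0 × 3600 s = 4.860 × 10^5 m³.
Over A = 24.9 km², depth = V / A = 19.5 mm.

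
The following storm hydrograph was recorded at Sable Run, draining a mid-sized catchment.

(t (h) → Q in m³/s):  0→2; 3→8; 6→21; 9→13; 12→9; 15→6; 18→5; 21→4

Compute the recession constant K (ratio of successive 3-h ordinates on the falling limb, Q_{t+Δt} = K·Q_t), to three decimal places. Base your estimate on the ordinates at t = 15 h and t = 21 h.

Using the recession-limb readings at t = 15 h and t = 21 h: Q falls from 6 to 4 m³/s over 2 intervals.
K = (Q₂/Q₁)^(1/2) = (4/6)^(1/2) = 0.816.

K ≈ 0.816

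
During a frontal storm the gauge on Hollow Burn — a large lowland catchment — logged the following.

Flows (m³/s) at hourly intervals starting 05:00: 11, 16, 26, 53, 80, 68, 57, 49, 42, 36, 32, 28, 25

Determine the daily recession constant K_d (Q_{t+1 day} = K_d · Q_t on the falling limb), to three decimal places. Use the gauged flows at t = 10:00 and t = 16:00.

Between t = 10:00 and t = 16:00 the flow falls from 68 to 28 m³/s over 6×1 h = 6 h.
Per-interval ratio K = (28/68)^(1/6) = 0.8625; K_d = K^(24/1) = 0.029.

K_d ≈ 0.029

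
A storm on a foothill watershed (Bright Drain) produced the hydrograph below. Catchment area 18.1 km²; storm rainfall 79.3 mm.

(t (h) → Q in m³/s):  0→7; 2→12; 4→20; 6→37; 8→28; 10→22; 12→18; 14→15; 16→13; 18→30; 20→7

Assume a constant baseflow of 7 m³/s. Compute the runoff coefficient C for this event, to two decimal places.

ΣQ_DR = 132.0 m³/s; V = ΣQ_DR·Δt = 9.504 × 10^5 m³.
Runoff depth d = V / A = 52.51 mm.
C = d / P = 52.51 / 79.3 = 0.66.

C ≈ 0.66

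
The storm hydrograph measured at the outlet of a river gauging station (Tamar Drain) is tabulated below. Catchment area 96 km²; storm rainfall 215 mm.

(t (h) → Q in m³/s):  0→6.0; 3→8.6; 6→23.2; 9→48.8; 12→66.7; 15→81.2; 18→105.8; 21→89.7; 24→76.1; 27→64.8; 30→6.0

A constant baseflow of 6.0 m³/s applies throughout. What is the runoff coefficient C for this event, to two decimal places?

C ≈ 0.27

ΣQ_DR = 510.9 m³/s; V = ΣQ_DR·Δt = 5.518 × 10^6 m³.
Runoff depth d = V / A = 57.48 mm.
C = d / P = 57.48 / 215 = 0.27.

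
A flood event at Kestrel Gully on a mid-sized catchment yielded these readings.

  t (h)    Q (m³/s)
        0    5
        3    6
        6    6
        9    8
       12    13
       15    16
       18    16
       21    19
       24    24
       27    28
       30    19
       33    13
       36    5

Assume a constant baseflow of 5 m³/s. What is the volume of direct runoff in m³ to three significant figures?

V ≈ 1.22 × 10^6 m³

Direct-runoff ordinates (Q − Q_b): 0.0, 1.0, 1.0, 3.0, 8.0, 11.0, 11.0, 14.0, 19.0, 23.0, 14.0, 8.0, 0.0 m³/s.
ΣQ_DR = 113.0 m³/s.
With Δt = 3 h = 10800 s, V = ΣQ_DR · Δt = 113.0 × 10800 = 1.22 × 10^6 m³.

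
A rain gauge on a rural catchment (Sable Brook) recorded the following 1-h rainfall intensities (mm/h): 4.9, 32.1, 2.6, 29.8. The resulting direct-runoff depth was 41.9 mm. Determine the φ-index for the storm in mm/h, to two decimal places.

Only the 2 blocks with intensity above φ contribute runoff: 32.1, 29.8 mm/h.
Σ(I−φ)·Δt = d  ⇒  (32.1+29.8 − 2φ)·1 = 41.9
φ = (61.90 − 41.9/1) / 2 = 10.00 mm/h.

φ ≈ 10.00 mm/h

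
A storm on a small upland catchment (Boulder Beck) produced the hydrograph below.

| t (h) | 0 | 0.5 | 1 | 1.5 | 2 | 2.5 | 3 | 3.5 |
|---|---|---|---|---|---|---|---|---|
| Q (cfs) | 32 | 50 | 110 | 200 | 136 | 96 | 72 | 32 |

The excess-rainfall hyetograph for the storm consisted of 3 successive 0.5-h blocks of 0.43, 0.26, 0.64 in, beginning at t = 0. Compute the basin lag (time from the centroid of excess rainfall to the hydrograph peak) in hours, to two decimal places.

t_L ≈ 0.67 h

Centroid of excess rainfall: t_c = Σ P_i·t̄_i / ΣP_i = 0.8289 h (block centres at 0.25, 0.75, 1.25 h).
Hydrograph peak occurs at t = 1.5 h, so basin lag t_L = 1.5 − 0.8289 = 0.67 h.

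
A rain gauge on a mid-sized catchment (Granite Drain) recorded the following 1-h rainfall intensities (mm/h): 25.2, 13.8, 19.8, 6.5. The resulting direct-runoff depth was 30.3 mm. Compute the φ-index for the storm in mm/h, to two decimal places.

φ ≈ 9.50 mm/h

Only the 3 blocks with intensity above φ contribute runoff: 25.2, 13.8, 19.8 mm/h.
Σ(I−φ)·Δt = d  ⇒  (25.2+13.8+19.8 − 3φ)·1 = 30.3
φ = (58.80 − 30.3/1) / 3 = 9.50 mm/h.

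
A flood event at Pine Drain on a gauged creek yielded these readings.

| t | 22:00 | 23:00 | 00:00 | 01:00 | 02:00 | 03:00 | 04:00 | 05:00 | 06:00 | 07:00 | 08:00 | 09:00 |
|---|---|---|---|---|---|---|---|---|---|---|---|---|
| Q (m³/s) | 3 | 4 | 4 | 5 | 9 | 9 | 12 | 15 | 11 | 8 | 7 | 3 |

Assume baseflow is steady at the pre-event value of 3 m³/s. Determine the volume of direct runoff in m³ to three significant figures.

V ≈ 1.94 × 10^5 m³

Direct-runoff ordinates (Q − Q_b): 0.0, 1.0, 1.0, 2.0, 6.0, 6.0, 9.0, 12.0, 8.0, 5.0, 4.0, 0.0 m³/s.
ΣQ_DR = 54.00 m³/s.
With Δt = 1 h = 3600 s, V = ΣQ_DR · Δt = 54.00 × 3600 = 1.94 × 10^5 m³.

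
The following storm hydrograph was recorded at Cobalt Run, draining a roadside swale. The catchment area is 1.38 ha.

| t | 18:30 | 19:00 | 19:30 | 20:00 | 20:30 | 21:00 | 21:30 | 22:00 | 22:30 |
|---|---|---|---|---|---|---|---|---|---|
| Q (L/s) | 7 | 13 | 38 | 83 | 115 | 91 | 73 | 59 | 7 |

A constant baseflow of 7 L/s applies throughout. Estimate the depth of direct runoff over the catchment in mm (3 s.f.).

d ≈ 55.2 mm

Direct runoff: 0.0, 6.0, 31.0, 76.0, 108.0, 84.0, 66.0, 52.0, 0.0 L/s; ΣQ_DR = 423.0 L/s.
V = ΣQ_DR · Δt = 423.0 × 1800 s = 7.614 × 10^5 L.
Over A = 1.38 ha, depth = V / A = 55.2 mm.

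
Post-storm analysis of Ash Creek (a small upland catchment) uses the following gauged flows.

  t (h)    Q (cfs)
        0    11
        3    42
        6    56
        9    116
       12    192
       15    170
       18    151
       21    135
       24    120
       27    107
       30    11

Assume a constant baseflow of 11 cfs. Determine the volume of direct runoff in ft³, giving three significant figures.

V ≈ 1.07 × 10^7 ft³

Direct-runoff ordinates (Q − Q_b): 0.0, 31.0, 45.0, 105.0, 181.0, 159.0, 140.0, 124.0, 109.0, 96.0, 0.0 cfs.
ΣQ_DR = 990.0 cfs.
With Δt = 3 h = 10800 s, V = ΣQ_DR · Δt = 990.0 × 10800 = 1.07 × 10^7 ft³.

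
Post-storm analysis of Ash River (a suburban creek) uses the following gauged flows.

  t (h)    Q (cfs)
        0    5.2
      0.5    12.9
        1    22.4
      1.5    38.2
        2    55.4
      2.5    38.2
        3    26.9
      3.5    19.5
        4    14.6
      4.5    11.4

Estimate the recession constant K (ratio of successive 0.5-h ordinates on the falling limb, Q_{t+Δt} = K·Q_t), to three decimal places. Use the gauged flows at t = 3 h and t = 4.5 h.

K ≈ 0.751

Using the recession-limb readings at t = 3 h and t = 4.5 h: Q falls from 26.9 to 11.4 cfs over 3 intervals.
K = (Q₂/Q₁)^(1/3) = (11.4/26.9)^(1/3) = 0.751.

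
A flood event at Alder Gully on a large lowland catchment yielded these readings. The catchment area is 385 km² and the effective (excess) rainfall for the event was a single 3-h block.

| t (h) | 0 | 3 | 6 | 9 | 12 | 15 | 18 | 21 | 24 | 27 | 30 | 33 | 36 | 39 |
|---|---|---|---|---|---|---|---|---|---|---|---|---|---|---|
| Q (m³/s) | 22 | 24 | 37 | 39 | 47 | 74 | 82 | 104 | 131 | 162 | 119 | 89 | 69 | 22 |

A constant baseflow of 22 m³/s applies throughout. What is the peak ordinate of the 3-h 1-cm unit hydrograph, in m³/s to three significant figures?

U_p ≈ 70.0 m³/s

Direct runoff: 0.0, 2.0, 15.0, 17.0, 25.0, 52.0, 60.0, 82.0, 109.0, 140.0, 97.0, 67.0, 47.0, 0.0 m³/s; ΣQ_DR = 713.0 m³/s, peak = 140.0 m³/s.
Runoff depth d = ΣQ_DR·Δt / A = 713.0 × 10800 / (385 km²) = 20.00 mm.
The 1-cm UH is the DRH scaled by (10 mm)/d, so U_p = 140.0 × 10/20.00 = 70.0 m³/s.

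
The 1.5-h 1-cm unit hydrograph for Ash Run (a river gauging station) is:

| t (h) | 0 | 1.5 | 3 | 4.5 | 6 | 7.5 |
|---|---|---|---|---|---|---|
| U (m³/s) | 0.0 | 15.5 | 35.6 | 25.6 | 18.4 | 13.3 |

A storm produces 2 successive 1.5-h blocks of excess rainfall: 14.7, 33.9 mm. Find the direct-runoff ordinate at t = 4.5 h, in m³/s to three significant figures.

By discrete convolution, Q_j = Σ (P_i / 10 mm) · U_{j−i}.
At t = 4.5 h (j=3): Q = (14.7/10)·25.6 + (33.9/10)·35.6 = 158 m³/s.

Q ≈ 158 m³/s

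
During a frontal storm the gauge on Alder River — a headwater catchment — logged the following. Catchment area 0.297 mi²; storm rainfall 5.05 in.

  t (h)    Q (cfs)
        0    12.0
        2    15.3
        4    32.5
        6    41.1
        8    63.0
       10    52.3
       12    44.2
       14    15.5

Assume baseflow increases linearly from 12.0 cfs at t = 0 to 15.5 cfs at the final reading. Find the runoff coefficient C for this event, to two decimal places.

C ≈ 0.34

ΣQ_DR = 165.9 cfs; V = ΣQ_DR·Δt = 1.194 × 10^6 ft³.
Runoff depth d = V / A = 1.731 in.
C = d / P = 1.731 / 5.05 = 0.34.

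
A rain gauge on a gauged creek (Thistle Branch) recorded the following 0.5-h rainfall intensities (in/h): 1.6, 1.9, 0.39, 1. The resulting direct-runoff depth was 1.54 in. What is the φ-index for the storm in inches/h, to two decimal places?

Only the 3 blocks with intensity above φ contribute runoff: 1.6, 1.9, 1 in/h.
Σ(I−φ)·Δt = d  ⇒  (1.6+1.9+1 − 3φ)·0.5 = 1.54
φ = (4.500 − 1.54/0.5) / 3 = 0.47 in/h.

φ ≈ 0.47 in/h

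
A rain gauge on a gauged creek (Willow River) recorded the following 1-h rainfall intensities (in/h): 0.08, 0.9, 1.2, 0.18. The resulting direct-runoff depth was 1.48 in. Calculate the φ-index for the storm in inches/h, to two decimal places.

Only the 2 blocks with intensity above φ contribute runoff: 0.9, 1.2 in/h.
Σ(I−φ)·Δt = d  ⇒  (0.9+1.2 − 2φ)·1 = 1.48
φ = (2.100 − 1.48/1) / 2 = 0.31 in/h.

φ ≈ 0.31 in/h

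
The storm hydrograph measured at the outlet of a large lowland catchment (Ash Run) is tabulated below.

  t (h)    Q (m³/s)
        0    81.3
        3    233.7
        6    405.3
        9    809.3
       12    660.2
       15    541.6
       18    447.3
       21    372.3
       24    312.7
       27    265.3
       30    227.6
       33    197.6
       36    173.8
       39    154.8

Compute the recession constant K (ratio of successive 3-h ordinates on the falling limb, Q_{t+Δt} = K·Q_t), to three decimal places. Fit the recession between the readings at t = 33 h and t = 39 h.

K ≈ 0.885

Using the recession-limb readings at t = 33 h and t = 39 h: Q falls from 197.6 to 154.8 m³/s over 2 intervals.
K = (Q₂/Q₁)^(1/2) = (154.8/197.6)^(1/2) = 0.885.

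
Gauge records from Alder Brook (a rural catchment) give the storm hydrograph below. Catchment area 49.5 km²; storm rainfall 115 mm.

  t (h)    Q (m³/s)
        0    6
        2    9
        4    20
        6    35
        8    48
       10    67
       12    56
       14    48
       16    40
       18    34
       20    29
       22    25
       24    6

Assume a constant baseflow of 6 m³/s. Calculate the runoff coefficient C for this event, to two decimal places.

C ≈ 0.44

ΣQ_DR = 345.0 m³/s; V = ΣQ_DR·Δt = 2.484 × 10^6 m³.
Runoff depth d = V / A = 50.18 mm.
C = d / P = 50.18 / 115 = 0.44.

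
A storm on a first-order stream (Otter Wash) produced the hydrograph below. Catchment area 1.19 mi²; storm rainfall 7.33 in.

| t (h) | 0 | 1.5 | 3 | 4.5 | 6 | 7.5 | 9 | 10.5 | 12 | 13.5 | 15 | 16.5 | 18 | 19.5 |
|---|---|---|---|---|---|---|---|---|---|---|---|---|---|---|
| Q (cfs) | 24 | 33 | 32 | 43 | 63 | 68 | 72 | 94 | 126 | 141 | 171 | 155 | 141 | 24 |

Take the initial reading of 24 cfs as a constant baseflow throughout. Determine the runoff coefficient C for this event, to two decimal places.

C ≈ 0.23

ΣQ_DR = 851.0 cfs; V = ΣQ_DR·Δt = 4.595 × 10^6 ft³.
Runoff depth d = V / A = 1.662 in.
C = d / P = 1.662 / 7.33 = 0.23.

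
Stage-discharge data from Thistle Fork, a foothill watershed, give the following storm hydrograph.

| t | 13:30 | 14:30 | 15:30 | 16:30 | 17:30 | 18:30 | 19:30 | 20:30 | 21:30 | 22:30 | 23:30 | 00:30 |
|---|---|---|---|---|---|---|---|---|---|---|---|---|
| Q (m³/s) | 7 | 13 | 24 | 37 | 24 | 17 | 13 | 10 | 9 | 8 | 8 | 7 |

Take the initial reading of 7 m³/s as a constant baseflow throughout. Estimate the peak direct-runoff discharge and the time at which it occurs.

Q_p = 30.0 m³/s at t = 16:30

Subtracting baseflow gives direct-runoff ordinates: 0.0, 6.0, 17.0, 30.0, 17.0, 10.0, 6.0, 3.0, 2.0, 1.0, 1.0, 0.0 m³/s.
The maximum is 30.0 m³/s, occurring at the reading for t = 16:30.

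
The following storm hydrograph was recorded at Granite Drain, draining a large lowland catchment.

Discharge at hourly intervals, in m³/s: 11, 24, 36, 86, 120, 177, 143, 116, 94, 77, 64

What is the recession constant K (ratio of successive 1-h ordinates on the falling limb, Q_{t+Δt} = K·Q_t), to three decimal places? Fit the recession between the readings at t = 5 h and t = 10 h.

Using the recession-limb readings at t = 5 h and t = 10 h: Q falls from 177 to 64 m³/s over 5 intervals.
K = (Q₂/Q₁)^(1/5) = (64/177)^(1/5) = 0.816.

K ≈ 0.816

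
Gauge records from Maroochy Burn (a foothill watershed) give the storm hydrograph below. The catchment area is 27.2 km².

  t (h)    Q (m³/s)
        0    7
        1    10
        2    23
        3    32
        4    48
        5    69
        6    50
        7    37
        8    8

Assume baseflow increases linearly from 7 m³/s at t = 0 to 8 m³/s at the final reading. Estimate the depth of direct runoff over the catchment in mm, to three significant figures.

d ≈ 28.7 mm

Direct runoff: 0.00, 2.88, 15.75, 24.62, 40.50, 61.38, 42.25, 29.12, 0.00 m³/s; ΣQ_DR = 216.5 m³/s.
V = ΣQ_DR · Δt = 216.5 × 3600 s = 7.794 × 10^5 m³.
Over A = 27.2 km², depth = V / A = 28.7 mm.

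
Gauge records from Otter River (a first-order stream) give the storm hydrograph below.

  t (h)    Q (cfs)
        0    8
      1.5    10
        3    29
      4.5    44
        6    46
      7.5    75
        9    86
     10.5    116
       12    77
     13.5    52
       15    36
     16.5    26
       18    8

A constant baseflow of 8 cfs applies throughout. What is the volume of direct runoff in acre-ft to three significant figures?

V ≈ 63.1 acre-ft

Direct-runoff ordinates (Q − Q_b): 0.0, 2.0, 21.0, 36.0, 38.0, 67.0, 78.0, 108.0, 69.0, 44.0, 28.0, 18.0, 0.0 cfs.
ΣQ_DR = 509.0 cfs.
With Δt = 1.5 h = 5400 s, V = ΣQ_DR · Δt = 509.0 × 5400 = 2.75 × 10^6 ft³ = 63.1 acre-ft.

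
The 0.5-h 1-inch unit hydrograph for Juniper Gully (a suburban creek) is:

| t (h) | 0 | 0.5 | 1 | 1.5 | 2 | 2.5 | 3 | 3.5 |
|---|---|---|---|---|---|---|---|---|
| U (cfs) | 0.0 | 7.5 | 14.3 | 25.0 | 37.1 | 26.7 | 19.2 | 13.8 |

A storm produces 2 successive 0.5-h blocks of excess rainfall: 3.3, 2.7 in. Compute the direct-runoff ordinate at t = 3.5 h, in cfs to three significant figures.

By discrete convolution, Q_j = Σ (P_i / 1 in) · U_{j−i}.
At t = 3.5 h (j=7): Q = (3.3/1)·13.8 + (2.7/1)·19.2 = 97.4 cfs.

Q ≈ 97.4 cfs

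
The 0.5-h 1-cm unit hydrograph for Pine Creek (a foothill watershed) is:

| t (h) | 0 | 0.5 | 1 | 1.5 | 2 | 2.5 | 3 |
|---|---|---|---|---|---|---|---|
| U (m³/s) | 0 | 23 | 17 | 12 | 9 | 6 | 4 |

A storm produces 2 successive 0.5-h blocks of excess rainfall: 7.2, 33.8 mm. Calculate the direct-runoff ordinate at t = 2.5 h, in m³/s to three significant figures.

By discrete convolution, Q_j = Σ (P_i / 10 mm) · U_{j−i}.
At t = 2.5 h (j=5): Q = (7.2/10)·6 + (33.8/10)·9 = 34.7 m³/s.

Q ≈ 34.7 m³/s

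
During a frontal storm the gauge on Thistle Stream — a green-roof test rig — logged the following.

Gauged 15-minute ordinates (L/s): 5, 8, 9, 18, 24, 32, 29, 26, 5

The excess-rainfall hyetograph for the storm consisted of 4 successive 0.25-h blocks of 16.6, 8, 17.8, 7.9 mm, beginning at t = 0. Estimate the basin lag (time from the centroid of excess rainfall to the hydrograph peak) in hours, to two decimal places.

Centroid of excess rainfall: t_c = Σ P_i·t̄_i / ΣP_i = 0.4595 h (block centres at 0.125, 0.375, 0.625, 0.875 h).
Hydrograph peak occurs at t = 1.25 h, so basin lag t_L = 1.25 − 0.4595 = 0.79 h.

t_L ≈ 0.79 h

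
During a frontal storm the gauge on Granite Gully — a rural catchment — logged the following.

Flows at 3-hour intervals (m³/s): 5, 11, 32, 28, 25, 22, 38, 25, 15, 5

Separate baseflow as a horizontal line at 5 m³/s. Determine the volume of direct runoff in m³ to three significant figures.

V ≈ 1.68 × 10^6 m³

Direct-runoff ordinates (Q − Q_b): 0.0, 6.0, 27.0, 23.0, 20.0, 17.0, 33.0, 20.0, 10.0, 0.0 m³/s.
ΣQ_DR = 156.0 m³/s.
With Δt = 3 h = 10800 s, V = ΣQ_DR · Δt = 156.0 × 10800 = 1.68 × 10^6 m³.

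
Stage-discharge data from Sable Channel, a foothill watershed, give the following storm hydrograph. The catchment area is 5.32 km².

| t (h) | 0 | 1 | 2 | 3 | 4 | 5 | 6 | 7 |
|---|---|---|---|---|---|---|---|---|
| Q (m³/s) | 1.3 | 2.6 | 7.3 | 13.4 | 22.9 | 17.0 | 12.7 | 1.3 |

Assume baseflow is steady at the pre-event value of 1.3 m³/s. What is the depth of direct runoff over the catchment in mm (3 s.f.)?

Direct runoff: 0.0, 1.3, 6.0, 12.1, 21.6, 15.7, 11.4, 0.0 m³/s; ΣQ_DR = 68.10 m³/s.
V = ΣQ_DR · Δt = 68.10 × 3600 s = 2.452 × 10^5 m³.
Over A = 5.32 km², depth = V / A = 46.1 mm.

d ≈ 46.1 mm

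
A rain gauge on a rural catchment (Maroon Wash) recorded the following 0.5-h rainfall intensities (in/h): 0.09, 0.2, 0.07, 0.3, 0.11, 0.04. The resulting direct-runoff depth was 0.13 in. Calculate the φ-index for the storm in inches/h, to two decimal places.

Only the 2 blocks with intensity above φ contribute runoff: 0.2, 0.3 in/h.
Σ(I−φ)·Δt = d  ⇒  (0.2+0.3 − 2φ)·0.5 = 0.13
φ = (0.5000 − 0.13/0.5) / 2 = 0.12 in/h.

φ ≈ 0.12 in/h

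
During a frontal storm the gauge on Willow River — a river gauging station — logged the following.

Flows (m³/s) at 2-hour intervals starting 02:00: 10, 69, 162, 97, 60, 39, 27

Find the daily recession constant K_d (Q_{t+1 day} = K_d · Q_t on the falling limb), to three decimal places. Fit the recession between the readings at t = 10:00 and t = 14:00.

Between t = 10:00 and t = 14:00 the flow falls from 60 to 27 m³/s over 2×2 h = 4 h.
Per-interval ratio K = (27/60)^(1/2) = 0.6708; K_d = K^(24/2) = 0.008.

K_d ≈ 0.008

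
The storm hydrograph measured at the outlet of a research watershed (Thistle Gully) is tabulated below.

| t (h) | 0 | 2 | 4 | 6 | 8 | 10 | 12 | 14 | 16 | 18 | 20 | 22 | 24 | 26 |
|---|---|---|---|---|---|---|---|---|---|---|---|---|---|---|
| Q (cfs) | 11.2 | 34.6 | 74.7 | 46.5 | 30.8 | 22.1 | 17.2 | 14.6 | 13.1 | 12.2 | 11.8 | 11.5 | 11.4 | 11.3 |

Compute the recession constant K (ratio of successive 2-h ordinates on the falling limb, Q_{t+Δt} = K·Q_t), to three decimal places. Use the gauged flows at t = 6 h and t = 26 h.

K ≈ 0.868

Using the recession-limb readings at t = 6 h and t = 26 h: Q falls from 46.5 to 11.3 cfs over 10 intervals.
K = (Q₂/Q₁)^(1/10) = (11.3/46.5)^(1/10) = 0.868.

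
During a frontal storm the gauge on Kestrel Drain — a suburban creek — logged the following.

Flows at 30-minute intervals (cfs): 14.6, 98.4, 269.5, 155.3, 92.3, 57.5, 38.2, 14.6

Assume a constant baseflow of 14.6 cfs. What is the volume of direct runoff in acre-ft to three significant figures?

Direct-runoff ordinates (Q − Q_b): 0.0, 83.8, 254.9, 140.7, 77.7, 42.9, 23.6, 0.0 cfs.
ΣQ_DR = 623.6 cfs.
With Δt = 0.5 h = 1800 s, V = ΣQ_DR · Δt = 623.6 × 1800 = 1.12 × 10^6 ft³ = 25.8 acre-ft.

V ≈ 25.8 acre-ft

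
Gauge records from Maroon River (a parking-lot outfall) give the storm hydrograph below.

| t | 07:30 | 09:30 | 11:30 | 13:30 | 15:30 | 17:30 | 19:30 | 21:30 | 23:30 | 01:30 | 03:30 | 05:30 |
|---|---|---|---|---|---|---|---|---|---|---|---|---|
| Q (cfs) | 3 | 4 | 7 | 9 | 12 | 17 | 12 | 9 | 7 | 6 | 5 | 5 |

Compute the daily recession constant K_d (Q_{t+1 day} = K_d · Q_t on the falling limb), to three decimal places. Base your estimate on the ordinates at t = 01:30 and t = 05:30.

Between t = 01:30 and t = 05:30 the flow falls from 6 to 5 cfs over 2×2 h = 4 h.
Per-interval ratio K = (5/6)^(1/2) = 0.9129; K_d = K^(24/2) = 0.335.

K_d ≈ 0.335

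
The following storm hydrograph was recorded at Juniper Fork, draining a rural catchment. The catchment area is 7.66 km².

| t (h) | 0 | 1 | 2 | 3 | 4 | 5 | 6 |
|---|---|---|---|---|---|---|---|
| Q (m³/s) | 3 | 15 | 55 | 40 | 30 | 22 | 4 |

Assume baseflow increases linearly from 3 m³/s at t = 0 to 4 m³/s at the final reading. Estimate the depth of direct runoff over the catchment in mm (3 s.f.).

d ≈ 67.9 mm

Direct runoff: 0.00, 11.83, 51.67, 36.50, 26.33, 18.17, 0.00 m³/s; ΣQ_DR = 144.5 m³/s.
V = ΣQ_DR · Δt = 144.5 × 3600 s = 5.202 × 10^5 m³.
Over A = 7.66 km², depth = V / A = 67.9 mm.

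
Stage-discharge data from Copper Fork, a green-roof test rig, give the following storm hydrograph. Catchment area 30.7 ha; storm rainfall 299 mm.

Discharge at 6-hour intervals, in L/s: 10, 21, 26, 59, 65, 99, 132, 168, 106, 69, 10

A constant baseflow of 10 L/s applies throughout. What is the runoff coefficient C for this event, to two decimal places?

C ≈ 0.15

ΣQ_DR = 655.0 L/s; V = ΣQ_DR·Δt = 1.415 × 10^7 L.
Runoff depth d = V / A = 46.08 mm.
C = d / P = 46.08 / 299 = 0.15.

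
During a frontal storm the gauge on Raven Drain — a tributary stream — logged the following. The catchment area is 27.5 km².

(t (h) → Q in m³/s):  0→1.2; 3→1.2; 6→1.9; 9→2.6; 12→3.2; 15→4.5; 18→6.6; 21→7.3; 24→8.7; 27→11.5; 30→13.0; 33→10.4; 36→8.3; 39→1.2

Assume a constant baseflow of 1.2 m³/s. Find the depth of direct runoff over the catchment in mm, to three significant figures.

d ≈ 25.4 mm

Direct runoff: 0.0, 0.0, 0.7, 1.4, 2.0, 3.3, 5.4, 6.1, 7.5, 10.3, 11.8, 9.2, 7.1, 0.0 m³/s; ΣQ_DR = 64.80 m³/s.
V = ΣQ_DR · Δt = 64.80 × 10800 s = 6.998 × 10^5 m³.
Over A = 27.5 km², depth = V / A = 25.4 mm.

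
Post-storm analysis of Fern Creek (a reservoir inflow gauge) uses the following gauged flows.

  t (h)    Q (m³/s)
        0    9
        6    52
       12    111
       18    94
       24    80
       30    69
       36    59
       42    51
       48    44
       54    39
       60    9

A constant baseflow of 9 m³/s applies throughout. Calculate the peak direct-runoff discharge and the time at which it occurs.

Q_p = 102.0 m³/s at t = 12 h

Subtracting baseflow gives direct-runoff ordinates: 0.0, 43.0, 102.0, 85.0, 71.0, 60.0, 50.0, 42.0, 35.0, 30.0, 0.0 m³/s.
The maximum is 102.0 m³/s, occurring at the reading for t = 12 h.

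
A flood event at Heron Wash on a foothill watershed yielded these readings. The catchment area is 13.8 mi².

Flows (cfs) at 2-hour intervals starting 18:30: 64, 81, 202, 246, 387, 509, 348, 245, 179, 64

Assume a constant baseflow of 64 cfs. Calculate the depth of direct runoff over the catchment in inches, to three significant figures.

d ≈ 0.378 in

Direct runoff: 0.0, 17.0, 138.0, 182.0, 323.0, 445.0, 284.0, 181.0, 115.0, 0.0 cfs; ΣQ_DR = 1685 cfs.
V = ΣQ_DR · Δt = 1685 × 7200 s = 1.213 × 10^7 ft³.
Over A = 13.8 mi², depth = V / A = 0.378 in.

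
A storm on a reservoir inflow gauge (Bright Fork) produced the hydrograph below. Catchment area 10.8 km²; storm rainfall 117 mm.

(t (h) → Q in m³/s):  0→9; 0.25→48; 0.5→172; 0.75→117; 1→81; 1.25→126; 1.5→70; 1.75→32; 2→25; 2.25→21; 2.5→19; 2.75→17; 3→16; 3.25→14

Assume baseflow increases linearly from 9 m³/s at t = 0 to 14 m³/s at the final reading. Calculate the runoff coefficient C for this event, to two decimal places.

C ≈ 0.43

ΣQ_DR = 606.0 m³/s; V = ΣQ_DR·Δt = 5.454 × 10^5 m³.
Runoff depth d = V / A = 50.50 mm.
C = d / P = 50.50 / 117 = 0.43.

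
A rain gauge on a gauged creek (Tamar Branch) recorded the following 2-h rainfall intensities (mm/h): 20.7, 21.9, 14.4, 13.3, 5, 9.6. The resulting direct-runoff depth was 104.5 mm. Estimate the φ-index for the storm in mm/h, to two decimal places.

φ ≈ 5.53 mm/h

Only the 5 blocks with intensity above φ contribute runoff: 20.7, 21.9, 14.4, 13.3, 9.6 mm/h.
Σ(I−φ)·Δt = d  ⇒  (20.7+21.9+14.4+13.3+9.6 − 5φ)·2 = 104.5
φ = (79.90 − 104.5/2) / 5 = 5.53 mm/h.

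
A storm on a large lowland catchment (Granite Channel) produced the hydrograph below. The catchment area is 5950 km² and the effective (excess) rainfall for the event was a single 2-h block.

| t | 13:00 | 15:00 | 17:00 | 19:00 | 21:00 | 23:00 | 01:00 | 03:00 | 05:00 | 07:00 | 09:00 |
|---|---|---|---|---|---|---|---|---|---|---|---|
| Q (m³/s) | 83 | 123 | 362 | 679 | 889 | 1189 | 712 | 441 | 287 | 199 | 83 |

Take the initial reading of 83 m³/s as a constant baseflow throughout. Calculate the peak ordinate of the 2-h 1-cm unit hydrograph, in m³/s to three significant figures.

U_p ≈ 2210 m³/s

Direct runoff: 0.0, 40.0, 279.0, 596.0, 806.0, 1106.0, 629.0, 358.0, 204.0, 116.0, 0.0 m³/s; ΣQ_DR = 4134 m³/s, peak = 1106.0 m³/s.
Runoff depth d = ΣQ_DR·Δt / A = 4134 × 7200 / (5950 km²) = 5.002 mm.
The 1-cm UH is the DRH scaled by (10 mm)/d, so U_p = 1106.0 × 10/5.002 = 2210 m³/s.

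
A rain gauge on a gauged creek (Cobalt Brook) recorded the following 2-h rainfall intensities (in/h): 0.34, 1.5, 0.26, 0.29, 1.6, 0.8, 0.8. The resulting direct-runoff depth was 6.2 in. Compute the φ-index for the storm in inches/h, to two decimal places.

φ ≈ 0.40 in/h

Only the 4 blocks with intensity above φ contribute runoff: 1.5, 1.6, 0.8, 0.8 in/h.
Σ(I−φ)·Δt = d  ⇒  (1.5+1.6+0.8+0.8 − 4φ)·2 = 6.2
φ = (4.700 − 6.2/2) / 4 = 0.40 in/h.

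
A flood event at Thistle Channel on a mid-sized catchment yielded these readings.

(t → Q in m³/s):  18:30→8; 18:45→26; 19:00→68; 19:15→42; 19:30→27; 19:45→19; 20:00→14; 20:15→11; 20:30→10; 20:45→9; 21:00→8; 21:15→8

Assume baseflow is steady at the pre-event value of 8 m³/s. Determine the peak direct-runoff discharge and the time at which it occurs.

Q_p = 60.0 m³/s at t = 19:00

Subtracting baseflow gives direct-runoff ordinates: 0.0, 18.0, 60.0, 34.0, 19.0, 11.0, 6.0, 3.0, 2.0, 1.0, 0.0, 0.0 m³/s.
The maximum is 60.0 m³/s, occurring at the reading for t = 19:00.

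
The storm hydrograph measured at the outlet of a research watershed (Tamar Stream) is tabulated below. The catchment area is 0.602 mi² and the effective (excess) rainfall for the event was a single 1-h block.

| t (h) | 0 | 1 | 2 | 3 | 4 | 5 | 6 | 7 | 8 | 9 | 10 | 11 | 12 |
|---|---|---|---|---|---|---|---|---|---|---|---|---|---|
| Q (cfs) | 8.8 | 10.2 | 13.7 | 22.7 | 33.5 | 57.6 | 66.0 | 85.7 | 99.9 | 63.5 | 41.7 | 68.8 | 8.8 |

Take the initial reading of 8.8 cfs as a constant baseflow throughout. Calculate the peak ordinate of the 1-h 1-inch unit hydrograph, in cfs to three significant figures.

U_p ≈ 75.9 cfs

Direct runoff: 0.0, 1.4, 4.9, 13.9, 24.7, 48.8, 57.2, 76.9, 91.1, 54.7, 32.9, 60.0, 0.0 cfs; ΣQ_DR = 466.5 cfs, peak = 91.1 cfs.
Runoff depth d = ΣQ_DR·Δt / A = 466.5 × 3600 / (0.602 mi²) = 1.201 in.
The 1-inch UH is the DRH scaled by (1 in)/d, so U_p = 91.1 × 1/1.201 = 75.9 cfs.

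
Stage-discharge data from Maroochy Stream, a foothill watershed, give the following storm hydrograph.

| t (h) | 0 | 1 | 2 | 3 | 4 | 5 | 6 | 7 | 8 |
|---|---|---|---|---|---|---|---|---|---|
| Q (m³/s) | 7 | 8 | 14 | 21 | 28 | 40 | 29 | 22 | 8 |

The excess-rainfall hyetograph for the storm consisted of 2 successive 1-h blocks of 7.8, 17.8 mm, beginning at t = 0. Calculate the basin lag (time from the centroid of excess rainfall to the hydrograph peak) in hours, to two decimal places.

t_L ≈ 3.80 h

Centroid of excess rainfall: t_c = Σ P_i·t̄_i / ΣP_i = 1.1953 h (block centres at 0.5, 1.5 h).
Hydrograph peak occurs at t = 5 h, so basin lag t_L = 5 − 1.1953 = 3.80 h.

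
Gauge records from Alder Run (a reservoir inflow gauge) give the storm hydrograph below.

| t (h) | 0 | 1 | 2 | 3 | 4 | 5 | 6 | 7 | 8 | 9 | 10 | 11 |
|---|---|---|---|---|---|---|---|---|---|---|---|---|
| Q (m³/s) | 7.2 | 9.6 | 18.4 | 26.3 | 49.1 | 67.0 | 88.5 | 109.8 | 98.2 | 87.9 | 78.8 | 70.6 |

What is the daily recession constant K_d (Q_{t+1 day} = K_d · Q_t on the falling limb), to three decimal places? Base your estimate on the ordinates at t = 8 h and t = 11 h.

Between t = 8 h and t = 11 h the flow falls from 98.2 to 70.6 m³/s over 3×1 h = 3 h.
Per-interval ratio K = (70.6/98.2)^(1/3) = 0.8958; K_d = K^(24/1) = 0.071.

K_d ≈ 0.071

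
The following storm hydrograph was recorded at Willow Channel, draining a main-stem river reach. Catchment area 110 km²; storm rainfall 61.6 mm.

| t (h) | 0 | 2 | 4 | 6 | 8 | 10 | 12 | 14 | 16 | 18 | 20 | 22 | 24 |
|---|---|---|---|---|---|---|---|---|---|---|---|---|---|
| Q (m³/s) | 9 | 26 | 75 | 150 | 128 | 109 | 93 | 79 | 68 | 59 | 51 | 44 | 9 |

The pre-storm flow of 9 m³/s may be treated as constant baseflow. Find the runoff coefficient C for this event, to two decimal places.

ΣQ_DR = 783.0 m³/s; V = ΣQ_DR·Δt = 5.638 × 10^6 m³.
Runoff depth d = V / A = 51.25 mm.
C = d / P = 51.25 / 61.6 = 0.83.

C ≈ 0.83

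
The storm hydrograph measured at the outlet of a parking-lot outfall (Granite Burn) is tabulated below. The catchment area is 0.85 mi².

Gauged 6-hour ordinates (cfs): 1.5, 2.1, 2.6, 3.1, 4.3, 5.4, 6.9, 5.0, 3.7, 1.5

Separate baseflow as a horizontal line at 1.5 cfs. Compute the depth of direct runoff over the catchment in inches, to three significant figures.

d ≈ 0.231 in

Direct runoff: 0.0, 0.6, 1.1, 1.6, 2.8, 3.9, 5.4, 3.5, 2.2, 0.0 cfs; ΣQ_DR = 21.10 cfs.
V = ΣQ_DR · Δt = 21.10 × 21600 s = 4.558 × 10^5 ft³.
Over A = 0.85 mi², depth = V / A = 0.231 in.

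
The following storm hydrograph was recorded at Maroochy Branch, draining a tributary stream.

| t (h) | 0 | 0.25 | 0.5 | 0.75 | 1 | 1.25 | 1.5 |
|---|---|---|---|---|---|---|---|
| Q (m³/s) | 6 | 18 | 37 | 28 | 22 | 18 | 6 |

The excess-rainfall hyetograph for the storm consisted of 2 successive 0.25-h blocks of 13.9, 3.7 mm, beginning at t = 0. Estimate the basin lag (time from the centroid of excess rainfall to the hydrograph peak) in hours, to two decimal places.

Centroid of excess rainfall: t_c = Σ P_i·t̄_i / ΣP_i = 0.1776 h (block centres at 0.125, 0.375 h).
Hydrograph peak occurs at t = 0.5 h, so basin lag t_L = 0.5 − 0.1776 = 0.32 h.

t_L ≈ 0.32 h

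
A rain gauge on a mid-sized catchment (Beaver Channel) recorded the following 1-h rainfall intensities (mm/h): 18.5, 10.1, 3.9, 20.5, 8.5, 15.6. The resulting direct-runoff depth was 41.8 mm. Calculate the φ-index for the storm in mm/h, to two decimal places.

φ ≈ 6.28 mm/h

Only the 5 blocks with intensity above φ contribute runoff: 18.5, 10.1, 20.5, 8.5, 15.6 mm/h.
Σ(I−φ)·Δt = d  ⇒  (18.5+10.1+20.5+8.5+15.6 − 5φ)·1 = 41.8
φ = (73.20 − 41.8/1) / 5 = 6.28 mm/h.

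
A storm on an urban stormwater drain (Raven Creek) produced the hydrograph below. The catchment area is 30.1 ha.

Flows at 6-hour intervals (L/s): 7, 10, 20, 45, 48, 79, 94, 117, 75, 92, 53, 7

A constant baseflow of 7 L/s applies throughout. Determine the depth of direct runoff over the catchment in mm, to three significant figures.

Direct runoff: 0.0, 3.0, 13.0, 38.0, 41.0, 72.0, 87.0, 110.0, 68.0, 85.0, 46.0, 0.0 L/s; ΣQ_DR = 563.0 L/s.
V = ΣQ_DR · Δt = 563.0 × 21600 s = 1.216 × 10^7 L.
Over A = 30.1 ha, depth = V / A = 40.4 mm.

d ≈ 40.4 mm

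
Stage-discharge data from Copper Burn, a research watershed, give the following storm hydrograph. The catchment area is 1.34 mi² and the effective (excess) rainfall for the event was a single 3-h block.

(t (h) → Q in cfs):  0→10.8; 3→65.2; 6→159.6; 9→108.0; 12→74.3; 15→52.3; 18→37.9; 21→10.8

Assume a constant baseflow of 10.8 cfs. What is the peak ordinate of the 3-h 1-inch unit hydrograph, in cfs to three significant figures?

U_p ≈ 99.2 cfs

Direct runoff: 0.0, 54.4, 148.8, 97.2, 63.5, 41.5, 27.1, 0.0 cfs; ΣQ_DR = 432.5 cfs, peak = 148.8 cfs.
Runoff depth d = ΣQ_DR·Δt / A = 432.5 × 10800 / (1.34 mi²) = 1.500 in.
The 1-inch UH is the DRH scaled by (1 in)/d, so U_p = 148.8 × 1/1.500 = 99.2 cfs.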